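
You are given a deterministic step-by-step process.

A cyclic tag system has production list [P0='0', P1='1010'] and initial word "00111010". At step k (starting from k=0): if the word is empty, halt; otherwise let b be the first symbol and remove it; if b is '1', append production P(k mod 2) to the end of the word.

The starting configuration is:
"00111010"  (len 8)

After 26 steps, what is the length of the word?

k=0  "00111010"  (len 8)
k=1  "0111010"  (len 7)
k=2  "111010"  (len 6)
k=3  "110100"  (len 6)
k=4  "101001010"  (len 9)
k=5  "010010100"  (len 9)
k=6  "10010100"  (len 8)
k=7  "00101000"  (len 8)
k=8  "0101000"  (len 7)
k=9  "101000"  (len 6)
k=10  "010001010"  (len 9)
k=11  "10001010"  (len 8)
k=12  "00010101010"  (len 11)
k=13  "0010101010"  (len 10)
k=14  "010101010"  (len 9)
k=15  "10101010"  (len 8)
k=16  "01010101010"  (len 11)
k=17  "1010101010"  (len 10)
k=18  "0101010101010"  (len 13)
k=19  "101010101010"  (len 12)
k=20  "010101010101010"  (len 15)
k=21  "10101010101010"  (len 14)
k=22  "01010101010101010"  (len 17)
k=23  "1010101010101010"  (len 16)
k=24  "0101010101010101010"  (len 19)
k=25  "101010101010101010"  (len 18)
k=26  "010101010101010101010"  (len 21)

21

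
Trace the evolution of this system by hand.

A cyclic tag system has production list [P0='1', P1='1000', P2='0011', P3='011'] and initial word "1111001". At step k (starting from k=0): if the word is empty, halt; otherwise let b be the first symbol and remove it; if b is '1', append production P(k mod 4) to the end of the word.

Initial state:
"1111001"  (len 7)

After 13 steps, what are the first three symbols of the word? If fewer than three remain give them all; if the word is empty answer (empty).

011

t=0: "1111001"  (len 7)
t=1: "1110011"  (len 7)
t=2: "1100111000"  (len 10)
t=3: "1001110000011"  (len 13)
t=4: "001110000011011"  (len 15)
t=5: "01110000011011"  (len 14)
t=6: "1110000011011"  (len 13)
t=7: "1100000110110011"  (len 16)
t=8: "100000110110011011"  (len 18)
t=9: "000001101100110111"  (len 18)
t=10: "00001101100110111"  (len 17)
t=11: "0001101100110111"  (len 16)
t=12: "001101100110111"  (len 15)
t=13: "01101100110111"  (len 14)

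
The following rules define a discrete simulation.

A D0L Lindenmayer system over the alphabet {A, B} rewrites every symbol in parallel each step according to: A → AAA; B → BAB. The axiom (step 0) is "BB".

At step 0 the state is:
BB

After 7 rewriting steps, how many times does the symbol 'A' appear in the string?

gen 0: BB
gen 1: BABBAB
gen 2: BABAAABABBABAAABAB
gen 3: BABAAABABAAAAAAAAABABAAABABBABAAABABAAAAAAAAABABAAABAB
gen 4: BABAAABABAAAAAAAAABABAAABABAAAAAAAAAAAAAAAAAAAAAAAAAAABABA…ABABAAAAAAAAAAAAAAAAAAAAAAAAAAABABAAABABAAAAAAAAABABAAABAB  (len 162)
gen 5: BABAAABABAAAAAAAAABABAAABABAAAAAAAAAAAAAAAAAAAAAAAAAAABABA…ABABAAAAAAAAAAAAAAAAAAAAAAAAAAABABAAABABAAAAAAAAABABAAABAB  (len 486)
gen 6: BABAAABABAAAAAAAAABABAAABABAAAAAAAAAAAAAAAAAAAAAAAAAAABABA…ABABAAAAAAAAAAAAAAAAAAAAAAAAAAABABAAABABAAAAAAAAABABAAABAB  (len 1458)
gen 7: BABAAABABAAAAAAAAABABAAABABAAAAAAAAAAAAAAAAAAAAAAAAAAABABA…ABABAAAAAAAAAAAAAAAAAAAAAAAAAAABABAAABABAAAAAAAAABABAAABAB  (len 4374)

4118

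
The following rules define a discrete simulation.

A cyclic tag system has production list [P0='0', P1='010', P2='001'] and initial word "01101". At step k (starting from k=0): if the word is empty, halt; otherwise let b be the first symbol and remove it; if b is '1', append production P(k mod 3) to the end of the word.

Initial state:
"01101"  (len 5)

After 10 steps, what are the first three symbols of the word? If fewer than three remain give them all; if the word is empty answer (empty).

gen 0: "01101"  (len 5)
gen 1: "1101"  (len 4)
gen 2: "101010"  (len 6)
gen 3: "01010001"  (len 8)
gen 4: "1010001"  (len 7)
gen 5: "010001010"  (len 9)
gen 6: "10001010"  (len 8)
gen 7: "00010100"  (len 8)
gen 8: "0010100"  (len 7)
gen 9: "010100"  (len 6)
gen 10: "10100"  (len 5)

101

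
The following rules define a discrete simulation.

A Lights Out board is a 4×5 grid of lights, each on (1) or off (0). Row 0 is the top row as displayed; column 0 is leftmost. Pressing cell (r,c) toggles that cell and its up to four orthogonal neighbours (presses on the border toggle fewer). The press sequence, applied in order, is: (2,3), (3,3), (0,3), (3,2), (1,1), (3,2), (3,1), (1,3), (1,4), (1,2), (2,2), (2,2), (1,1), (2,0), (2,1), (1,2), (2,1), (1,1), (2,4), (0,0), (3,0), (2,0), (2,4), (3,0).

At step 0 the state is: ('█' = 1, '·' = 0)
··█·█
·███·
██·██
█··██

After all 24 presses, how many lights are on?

0) ··█·█
·███·
██·██
█··██
1) ··█·█
·██··
███··
█···█
2) ··█·█
·██··
████·
█·██·
3) ···█·
·███·
████·
█·██·
4) ···█·
·███·
██·█·
██···
5) ·█·█·
█··█·
█··█·
██···
6) ·█·█·
█··█·
█·██·
█·██·
7) ·█·█·
█··█·
████·
·█·█·
8) ·█···
█·█·█
███··
·█·█·
9) ·█··█
█·██·
███·█
·█·█·
10) ·██·█
██···
██··█
·█·█·
11) ·██·█
███··
█·███
·███·
12) ·██·█
██···
██··█
·█·█·
13) ··█·█
··█··
█···█
·█·█·
14) ··█·█
█·█··
·█··█
██·█·
15) ··█·█
███··
█·█·█
█··█·
16) ····█
█··█·
█···█
█··█·
17) ····█
██·█·
·██·█
██·█·
18) ·█··█
··██·
··█·█
██·█·
19) ·█··█
··███
··██·
██·██
20) █···█
█·███
··██·
██·██
21) █···█
█·███
█·██·
···██
22) █···█
··███
·███·
█··██
23) █···█
··██·
·██·█
█··█·
24) █···█
··██·
███·█
·█·█·

10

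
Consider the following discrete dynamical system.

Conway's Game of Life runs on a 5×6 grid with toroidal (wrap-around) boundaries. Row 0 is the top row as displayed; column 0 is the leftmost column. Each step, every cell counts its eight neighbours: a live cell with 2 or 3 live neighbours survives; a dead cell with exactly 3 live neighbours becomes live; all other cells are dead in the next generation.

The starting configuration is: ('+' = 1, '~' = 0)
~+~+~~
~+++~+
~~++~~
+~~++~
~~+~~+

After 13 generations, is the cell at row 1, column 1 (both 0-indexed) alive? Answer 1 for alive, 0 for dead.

k=0  ~+~+~~
~+++~+
~~++~~
+~~++~
~~+~~+
k=1  ~+~+~~
++~~~~
+~~~~+
~+~~++
+++~~+
k=2  ~~~~~+
~++~~+
~~~~+~
~~+~+~
~~~+~+
k=3  ~~+~~+
+~~~++
~++~++
~~~~++
~~~+~+
k=4  ~~~+~~
~~+~~~
~+~~~~
~~+~~~
+~~+~+
k=5  ~~+++~
~~+~~~
~++~~~
+++~~~
~~+++~
k=6  ~+~~+~
~~~~~~
+~~+~~
+~~~~~
~~~~++
k=7  ~~~~++
~~~~~~
~~~~~~
+~~~+~
+~~~++
k=8  +~~~+~
~~~~~~
~~~~~~
+~~~+~
+~~+~~
k=9  ~~~~~+
~~~~~~
~~~~~~
~~~~~+
++~++~
k=10  +~~~++
~~~~~~
~~~~~~
+~~~++
+~~~+~
k=11  +~~~+~
~~~~~+
~~~~~+
+~~~+~
~+~+~~
k=12  +~~~++
+~~~++
+~~~++
+~~~++
++~++~
k=13  ~~~~~~
~+~+~~
~+~+~~
~~~~~~
~+~+~~

1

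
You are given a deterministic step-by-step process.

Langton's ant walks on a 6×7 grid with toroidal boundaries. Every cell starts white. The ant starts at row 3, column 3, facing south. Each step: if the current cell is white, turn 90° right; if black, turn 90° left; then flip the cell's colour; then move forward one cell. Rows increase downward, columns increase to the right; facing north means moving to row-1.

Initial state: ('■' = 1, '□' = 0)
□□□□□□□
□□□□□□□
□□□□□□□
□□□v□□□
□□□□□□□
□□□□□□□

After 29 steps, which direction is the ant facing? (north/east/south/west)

west

step 0: □□□□□□□
□□□□□□□
□□□□□□□
□□□v□□□
□□□□□□□
□□□□□□□
step 1: □□□□□□□
□□□□□□□
□□□□□□□
□□<■□□□
□□□□□□□
□□□□□□□
step 2: □□□□□□□
□□□□□□□
□□^□□□□
□□■■□□□
□□□□□□□
□□□□□□□
step 3: □□□□□□□
□□□□□□□
□□■>□□□
□□■■□□□
□□□□□□□
□□□□□□□
step 4: □□□□□□□
□□□□□□□
□□■■□□□
□□■v□□□
□□□□□□□
□□□□□□□
step 5: □□□□□□□
□□□□□□□
□□■■□□□
□□■□>□□
□□□□□□□
□□□□□□□
step 6: □□□□□□□
□□□□□□□
□□■■□□□
□□■□■□□
□□□□v□□
□□□□□□□
step 7: □□□□□□□
□□□□□□□
□□■■□□□
□□■□■□□
□□□<■□□
□□□□□□□
step 8: □□□□□□□
□□□□□□□
□□■■□□□
□□■^■□□
□□□■■□□
□□□□□□□
step 9: □□□□□□□
□□□□□□□
□□■■□□□
□□■■>□□
□□□■■□□
□□□□□□□
step 10: □□□□□□□
□□□□□□□
□□■■^□□
□□■■□□□
□□□■■□□
□□□□□□□
step 11: □□□□□□□
□□□□□□□
□□■■■>□
□□■■□□□
□□□■■□□
□□□□□□□
step 12: □□□□□□□
□□□□□□□
□□■■■■□
□□■■□v□
□□□■■□□
□□□□□□□
step 13: □□□□□□□
□□□□□□□
□□■■■■□
□□■■<■□
□□□■■□□
□□□□□□□
step 14: □□□□□□□
□□□□□□□
□□■■^■□
□□■■■■□
□□□■■□□
□□□□□□□
step 15: □□□□□□□
□□□□□□□
□□■<□■□
□□■■■■□
□□□■■□□
□□□□□□□
step 16: □□□□□□□
□□□□□□□
□□■□□■□
□□■v■■□
□□□■■□□
□□□□□□□
step 17: □□□□□□□
□□□□□□□
□□■□□■□
□□■□>■□
□□□■■□□
□□□□□□□
step 18: □□□□□□□
□□□□□□□
□□■□^■□
□□■□□■□
□□□■■□□
□□□□□□□
step 19: □□□□□□□
□□□□□□□
□□■□■>□
□□■□□■□
□□□■■□□
□□□□□□□
step 20: □□□□□□□
□□□□□^□
□□■□■□□
□□■□□■□
□□□■■□□
□□□□□□□
step 21: □□□□□□□
□□□□□■>
□□■□■□□
□□■□□■□
□□□■■□□
□□□□□□□
step 22: □□□□□□□
□□□□□■■
□□■□■□v
□□■□□■□
□□□■■□□
□□□□□□□
step 23: □□□□□□□
□□□□□■■
□□■□■<■
□□■□□■□
□□□■■□□
□□□□□□□
step 24: □□□□□□□
□□□□□^■
□□■□■■■
□□■□□■□
□□□■■□□
□□□□□□□
step 25: □□□□□□□
□□□□<□■
□□■□■■■
□□■□□■□
□□□■■□□
□□□□□□□
step 26: □□□□^□□
□□□□■□■
□□■□■■■
□□■□□■□
□□□■■□□
□□□□□□□
step 27: □□□□■>□
□□□□■□■
□□■□■■■
□□■□□■□
□□□■■□□
□□□□□□□
step 28: □□□□■■□
□□□□■v■
□□■□■■■
□□■□□■□
□□□■■□□
□□□□□□□
step 29: □□□□■■□
□□□□<■■
□□■□■■■
□□■□□■□
□□□■■□□
□□□□□□□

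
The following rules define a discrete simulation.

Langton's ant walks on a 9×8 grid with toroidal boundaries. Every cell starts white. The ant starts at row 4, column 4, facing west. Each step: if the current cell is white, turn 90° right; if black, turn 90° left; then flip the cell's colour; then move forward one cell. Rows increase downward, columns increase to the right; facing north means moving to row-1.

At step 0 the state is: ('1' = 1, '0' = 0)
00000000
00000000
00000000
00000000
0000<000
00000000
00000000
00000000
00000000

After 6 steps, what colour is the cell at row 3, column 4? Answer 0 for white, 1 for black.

k=0  00000000
00000000
00000000
00000000
0000<000
00000000
00000000
00000000
00000000
k=1  00000000
00000000
00000000
0000^000
00001000
00000000
00000000
00000000
00000000
k=2  00000000
00000000
00000000
00001>00
00001000
00000000
00000000
00000000
00000000
k=3  00000000
00000000
00000000
00001100
00001v00
00000000
00000000
00000000
00000000
k=4  00000000
00000000
00000000
00001100
0000<100
00000000
00000000
00000000
00000000
k=5  00000000
00000000
00000000
00001100
00000100
0000v000
00000000
00000000
00000000
k=6  00000000
00000000
00000000
00001100
00000100
000<1000
00000000
00000000
00000000

1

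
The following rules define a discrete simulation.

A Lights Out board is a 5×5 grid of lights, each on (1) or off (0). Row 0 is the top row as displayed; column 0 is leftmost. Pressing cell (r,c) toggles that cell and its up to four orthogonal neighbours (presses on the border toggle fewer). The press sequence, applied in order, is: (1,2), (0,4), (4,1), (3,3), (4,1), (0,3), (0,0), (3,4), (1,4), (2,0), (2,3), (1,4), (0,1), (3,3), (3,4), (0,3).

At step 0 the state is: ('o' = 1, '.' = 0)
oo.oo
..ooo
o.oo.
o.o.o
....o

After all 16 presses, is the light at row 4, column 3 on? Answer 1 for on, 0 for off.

0

t=0: oo.oo
..ooo
o.oo.
o.o.o
....o
t=1: ooooo
.o..o
o..o.
o.o.o
....o
t=2: ooo..
.o...
o..o.
o.o.o
....o
t=3: ooo..
.o...
o..o.
ooo.o
ooo.o
t=4: ooo..
.o...
o....
oo.o.
ooooo
t=5: ooo..
.o...
o....
o..o.
...oo
t=6: oo.oo
.o.o.
o....
o..o.
...oo
t=7: ...oo
oo.o.
o....
o..o.
...oo
t=8: ...oo
oo.o.
o...o
o...o
...o.
t=9: ...o.
oo..o
o....
o...o
...o.
t=10: ...o.
.o..o
.o...
....o
...o.
t=11: ...o.
.o.oo
.oooo
...oo
...o.
t=12: ...oo
.o...
.ooo.
...oo
...o.
t=13: ooooo
.....
.ooo.
...oo
...o.
t=14: ooooo
.....
.oo..
..o..
.....
t=15: ooooo
.....
.oo.o
..ooo
....o
t=16: oo...
...o.
.oo.o
..ooo
....o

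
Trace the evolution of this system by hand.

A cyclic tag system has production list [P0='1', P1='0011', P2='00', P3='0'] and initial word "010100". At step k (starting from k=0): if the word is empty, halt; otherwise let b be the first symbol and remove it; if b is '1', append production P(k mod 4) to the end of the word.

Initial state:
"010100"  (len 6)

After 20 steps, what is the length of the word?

0

k=0  "010100"  (len 6)
k=1  "10100"  (len 5)
k=2  "01000011"  (len 8)
k=3  "1000011"  (len 7)
k=4  "0000110"  (len 7)
k=5  "000110"  (len 6)
k=6  "00110"  (len 5)
k=7  "0110"  (len 4)
k=8  "110"  (len 3)
k=9  "101"  (len 3)
k=10  "010011"  (len 6)
k=11  "10011"  (len 5)
k=12  "00110"  (len 5)
k=13  "0110"  (len 4)
k=14  "110"  (len 3)
k=15  "1000"  (len 4)
k=16  "0000"  (len 4)
k=17  "000"  (len 3)
k=18  "00"  (len 2)
k=19  "0"  (len 1)
k=20  (halted — word empty)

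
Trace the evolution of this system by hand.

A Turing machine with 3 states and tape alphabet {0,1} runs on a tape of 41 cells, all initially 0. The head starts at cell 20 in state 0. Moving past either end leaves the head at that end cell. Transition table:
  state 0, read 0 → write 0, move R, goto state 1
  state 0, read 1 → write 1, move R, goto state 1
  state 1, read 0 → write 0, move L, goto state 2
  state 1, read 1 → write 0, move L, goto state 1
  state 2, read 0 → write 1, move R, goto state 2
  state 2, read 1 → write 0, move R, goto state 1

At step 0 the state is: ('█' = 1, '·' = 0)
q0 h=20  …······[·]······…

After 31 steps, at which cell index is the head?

39

[0] q0 h=20  …······[·]······…
[1] q1 h=21  …······[·]······…
[2] q2 h=20  …······[·]······…
[3] q2 h=21  …·····█[·]······…
[4] q2 h=22  …····██[·]······…
[5] q2 h=23  …···███[·]······…
[6] q2 h=24  …··████[·]······…
[7] q2 h=25  …·█████[·]······…
[8] q2 h=26  …██████[·]······…
[9] q2 h=27  …██████[·]······…
[10] q2 h=28  …██████[·]······…
[11] q2 h=29  …██████[·]······…
[12] q2 h=30  …██████[·]······…
[13] q2 h=31  …██████[·]······…
[14] q2 h=32  …██████[·]······…
[15] q2 h=33  …██████[·]······…
[16] q2 h=34  …██████[·]······|
[17] q2 h=35  …██████[·]·····|
[18] q2 h=36  …██████[·]····|
[19] q2 h=37  …██████[·]···|
[20] q2 h=38  …██████[·]··|
[21] q2 h=39  …██████[·]·|
[22] q2 h=40  …██████[·]|
[23] q2 h=40  …██████[█]|
[24] q1 h=40  …██████[·]|
[25] q2 h=39  …██████[█]·|
[26] q1 h=40  …█████·[·]|
[27] q2 h=39  …██████[·]·|
[28] q2 h=40  …██████[·]|
[29] q2 h=40  …██████[█]|
[30] q1 h=40  …██████[·]|
[31] q2 h=39  …██████[█]·|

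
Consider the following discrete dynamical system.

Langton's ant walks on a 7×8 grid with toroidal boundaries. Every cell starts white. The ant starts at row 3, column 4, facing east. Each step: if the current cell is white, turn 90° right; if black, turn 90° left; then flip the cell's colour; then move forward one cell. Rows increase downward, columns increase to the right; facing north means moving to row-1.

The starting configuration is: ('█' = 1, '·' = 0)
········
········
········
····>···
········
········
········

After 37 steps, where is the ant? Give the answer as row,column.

2,0

step 0: ········
········
········
····>···
········
········
········
step 1: ········
········
········
····█···
····v···
········
········
step 2: ········
········
········
····█···
···<█···
········
········
step 3: ········
········
········
···^█···
···██···
········
········
step 4: ········
········
········
···█>···
···██···
········
········
step 5: ········
········
····^···
···█····
···██···
········
········
step 6: ········
········
····█>··
···█····
···██···
········
········
step 7: ········
········
····██··
···█·v··
···██···
········
········
step 8: ········
········
····██··
···█<█··
···██···
········
········
step 9: ········
········
····^█··
···███··
···██···
········
········
step 10: ········
········
···<·█··
···███··
···██···
········
········
step 11: ········
···^····
···█·█··
···███··
···██···
········
········
step 12: ········
···█>···
···█·█··
···███··
···██···
········
········
step 13: ········
···██···
···█v█··
···███··
···██···
········
········
step 14: ········
···██···
···<██··
···███··
···██···
········
········
step 15: ········
···██···
····██··
···v██··
···██···
········
········
step 16: ········
···██···
····██··
····>█··
···██···
········
········
step 17: ········
···██···
····^█··
·····█··
···██···
········
········
step 18: ········
···██···
···<·█··
·····█··
···██···
········
········
step 19: ········
···^█···
···█·█··
·····█··
···██···
········
········
step 20: ········
··<·█···
···█·█··
·····█··
···██···
········
········
step 21: ··^·····
··█·█···
···█·█··
·····█··
···██···
········
········
step 22: ··█>····
··█·█···
···█·█··
·····█··
···██···
········
········
step 23: ··██····
··█v█···
···█·█··
·····█··
···██···
········
········
step 24: ··██····
··<██···
···█·█··
·····█··
···██···
········
········
step 25: ··██····
···██···
··v█·█··
·····█··
···██···
········
········
step 26: ··██····
···██···
·<██·█··
·····█··
···██···
········
········
step 27: ··██····
·^·██···
·███·█··
·····█··
···██···
········
········
step 28: ··██····
·█>██···
·███·█··
·····█··
···██···
········
········
step 29: ··██····
·████···
·█v█·█··
·····█··
···██···
········
········
step 30: ··██····
·████···
·█·>·█··
·····█··
···██···
········
········
step 31: ··██····
·██^█···
·█···█··
·····█··
···██···
········
········
step 32: ··██····
·█<·█···
·█···█··
·····█··
···██···
········
········
step 33: ··██····
·█··█···
·█v··█··
·····█··
···██···
········
········
step 34: ··██····
·█··█···
·<█··█··
·····█··
···██···
········
········
step 35: ··██····
·█··█···
··█··█··
·v···█··
···██···
········
········
step 36: ··██····
·█··█···
··█··█··
<█···█··
···██···
········
········
step 37: ··██····
·█··█···
^·█··█··
██···█··
···██···
········
········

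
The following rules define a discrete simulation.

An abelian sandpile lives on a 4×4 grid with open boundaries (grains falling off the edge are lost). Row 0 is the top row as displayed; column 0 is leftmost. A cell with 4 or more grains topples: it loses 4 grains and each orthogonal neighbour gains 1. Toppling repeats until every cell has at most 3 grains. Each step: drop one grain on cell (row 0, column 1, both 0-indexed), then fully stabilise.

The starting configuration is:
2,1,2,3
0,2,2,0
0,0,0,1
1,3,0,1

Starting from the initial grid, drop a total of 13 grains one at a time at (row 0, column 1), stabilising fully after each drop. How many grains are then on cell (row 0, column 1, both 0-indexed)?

2

gen 0: 2,1,2,3
0,2,2,0
0,0,0,1
1,3,0,1
gen 1: 2,2,2,3
0,2,2,0
0,0,0,1
1,3,0,1
gen 2: 2,3,2,3
0,2,2,0
0,0,0,1
1,3,0,1
gen 3: 3,0,3,3
0,3,2,0
0,0,0,1
1,3,0,1
gen 4: 3,1,3,3
0,3,2,0
0,0,0,1
1,3,0,1
gen 5: 3,2,3,3
0,3,2,0
0,0,0,1
1,3,0,1
gen 6: 3,3,3,3
0,3,2,0
0,0,0,1
1,3,0,1
gen 7: 0,3,2,0
2,1,0,2
0,1,1,1
1,3,0,1
gen 8: 1,0,3,0
2,2,0,2
0,1,1,1
1,3,0,1
gen 9: 1,1,3,0
2,2,0,2
0,1,1,1
1,3,0,1
gen 10: 1,2,3,0
2,2,0,2
0,1,1,1
1,3,0,1
gen 11: 1,3,3,0
2,2,0,2
0,1,1,1
1,3,0,1
gen 12: 2,1,0,1
2,3,1,2
0,1,1,1
1,3,0,1
gen 13: 2,2,0,1
2,3,1,2
0,1,1,1
1,3,0,1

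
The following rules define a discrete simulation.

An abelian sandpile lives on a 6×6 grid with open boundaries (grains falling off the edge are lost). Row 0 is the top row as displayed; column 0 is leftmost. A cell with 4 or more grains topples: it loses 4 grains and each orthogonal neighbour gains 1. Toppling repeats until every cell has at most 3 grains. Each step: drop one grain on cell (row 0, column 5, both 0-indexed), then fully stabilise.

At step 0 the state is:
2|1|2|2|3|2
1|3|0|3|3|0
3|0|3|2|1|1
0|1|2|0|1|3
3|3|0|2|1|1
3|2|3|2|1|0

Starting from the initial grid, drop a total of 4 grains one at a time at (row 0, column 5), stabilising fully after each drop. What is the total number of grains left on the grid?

[0] 2|1|2|2|3|2
1|3|0|3|3|0
3|0|3|2|1|1
0|1|2|0|1|3
3|3|0|2|1|1
3|2|3|2|1|0
[1] 2|1|2|2|3|3
1|3|0|3|3|0
3|0|3|2|1|1
0|1|2|0|1|3
3|3|0|2|1|1
3|2|3|2|1|0
[2] 2|1|3|0|2|1
1|3|1|1|1|2
3|0|3|3|2|1
0|1|2|0|1|3
3|3|0|2|1|1
3|2|3|2|1|0
[3] 2|1|3|0|2|2
1|3|1|1|1|2
3|0|3|3|2|1
0|1|2|0|1|3
3|3|0|2|1|1
3|2|3|2|1|0
[4] 2|1|3|0|2|3
1|3|1|1|1|2
3|0|3|3|2|1
0|1|2|0|1|3
3|3|0|2|1|1
3|2|3|2|1|0

60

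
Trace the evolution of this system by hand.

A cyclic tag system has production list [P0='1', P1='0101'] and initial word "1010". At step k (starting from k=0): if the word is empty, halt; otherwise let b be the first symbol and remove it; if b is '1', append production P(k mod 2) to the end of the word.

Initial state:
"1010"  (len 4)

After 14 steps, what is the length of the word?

9

0) "1010"  (len 4)
1) "0101"  (len 4)
2) "101"  (len 3)
3) "011"  (len 3)
4) "11"  (len 2)
5) "11"  (len 2)
6) "10101"  (len 5)
7) "01011"  (len 5)
8) "1011"  (len 4)
9) "0111"  (len 4)
10) "111"  (len 3)
11) "111"  (len 3)
12) "110101"  (len 6)
13) "101011"  (len 6)
14) "010110101"  (len 9)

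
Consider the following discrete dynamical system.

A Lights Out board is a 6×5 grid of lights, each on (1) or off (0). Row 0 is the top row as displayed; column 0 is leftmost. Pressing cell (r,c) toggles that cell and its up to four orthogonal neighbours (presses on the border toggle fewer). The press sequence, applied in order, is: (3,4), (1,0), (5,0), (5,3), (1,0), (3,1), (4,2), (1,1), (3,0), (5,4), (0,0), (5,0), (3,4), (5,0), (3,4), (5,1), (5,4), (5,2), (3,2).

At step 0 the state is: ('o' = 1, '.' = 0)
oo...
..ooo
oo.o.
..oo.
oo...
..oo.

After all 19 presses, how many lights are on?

18

0) oo...
..ooo
oo.o.
..oo.
oo...
..oo.
1) oo...
..ooo
oo.oo
..o.o
oo..o
..oo.
2) .o...
ooooo
.o.oo
..o.o
oo..o
..oo.
3) .o...
ooooo
.o.oo
..o.o
.o..o
oooo.
4) .o...
ooooo
.o.oo
..o.o
.o.oo
oo..o
5) oo...
..ooo
oo.oo
..o.o
.o.oo
oo..o
6) oo...
..ooo
o..oo
oo..o
...oo
oo..o
7) oo...
..ooo
o..oo
ooo.o
.oo.o
ooo.o
8) o....
oo.oo
oo.oo
ooo.o
.oo.o
ooo.o
9) o....
oo.oo
.o.oo
..o.o
ooo.o
ooo.o
10) o....
oo.oo
.o.oo
..o.o
ooo..
oooo.
11) .o...
.o.oo
.o.oo
..o.o
ooo..
oooo.
12) .o...
.o.oo
.o.oo
..o.o
.oo..
..oo.
13) .o...
.o.oo
.o.o.
..oo.
.oo.o
..oo.
14) .o...
.o.oo
.o.o.
..oo.
ooo.o
oooo.
15) .o...
.o.oo
.o.oo
..o.o
ooo..
oooo.
16) .o...
.o.oo
.o.oo
..o.o
o.o..
...o.
17) .o...
.o.oo
.o.oo
..o.o
o.o.o
....o
18) .o...
.o.oo
.o.oo
..o.o
o...o
.oooo
19) .o...
.o.oo
.oooo
.o.oo
o.o.o
.oooo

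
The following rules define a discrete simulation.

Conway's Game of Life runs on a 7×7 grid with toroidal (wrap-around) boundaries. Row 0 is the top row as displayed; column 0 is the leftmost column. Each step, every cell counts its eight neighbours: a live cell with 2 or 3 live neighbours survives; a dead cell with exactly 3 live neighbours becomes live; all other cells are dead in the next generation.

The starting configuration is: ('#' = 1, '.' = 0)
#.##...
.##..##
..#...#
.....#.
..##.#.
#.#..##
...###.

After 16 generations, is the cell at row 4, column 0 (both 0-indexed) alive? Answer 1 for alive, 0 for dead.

1

0) #.##...
.##..##
..#...#
.....#.
..##.#.
#.#..##
...###.
1) #......
.....##
###...#
..#####
.###.#.
.##....
#....#.
2) #....#.
.....#.
.##....
.......
#....##
#..##.#
#.....#
3) #....#.
.#....#
.......
##....#
#...##.
.#..#..
.#..#..
4) ##...##
#.....#
.#....#
##...##
....##.
##.##..
##..##.
5) ....#..
.......
.#.....
.#..#..
..##...
####...
...#...
6) .......
.......
.......
.#.#...
#...#..
.#..#..
.#.##..
7) .......
.......
.......
.......
#####..
###.##.
..###..
8) ...#...
.......
.......
.###...
#...###
#....##
..#.##.
9) ...##..
.......
..#....
#######
..###..
##.#...
...###.
10) ...#.#.
...#...
#.#.###
#....##
.......
.#...#.
.....#.
11) .......
..##...
##.##..
##..#..
#....#.
.......
.....##
12) .......
.####..
#...#..
..####.
##....#
.....#.
.......
13) ..##...
.####..
.......
..####.
####..#
#.....#
.......
14) .#..#..
.#..#..
.#...#.
#...###
.......
..#...#
.......
15) .......
###.##.
.#.....
#...###
#......
.......
.......
16) .#.....
###....
..##...
##...##
#....#.
.......
.......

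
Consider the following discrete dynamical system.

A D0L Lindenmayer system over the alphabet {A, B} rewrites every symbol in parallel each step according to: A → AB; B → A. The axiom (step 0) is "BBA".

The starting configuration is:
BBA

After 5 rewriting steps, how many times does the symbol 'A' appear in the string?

step 0: BBA
step 1: AAAB
step 2: ABABABA
step 3: ABAABAABAAB
step 4: ABAABABAABABAABABA
step 5: ABAABABAABAABABAABAABABAABAAB

18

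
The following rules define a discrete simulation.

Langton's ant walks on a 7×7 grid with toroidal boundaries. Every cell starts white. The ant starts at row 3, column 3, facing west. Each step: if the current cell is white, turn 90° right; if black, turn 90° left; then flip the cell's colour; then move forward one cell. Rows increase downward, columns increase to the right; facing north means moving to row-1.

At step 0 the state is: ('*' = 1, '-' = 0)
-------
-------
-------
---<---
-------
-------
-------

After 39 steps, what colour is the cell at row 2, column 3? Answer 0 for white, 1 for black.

0) -------
-------
-------
---<---
-------
-------
-------
1) -------
-------
---^---
---*---
-------
-------
-------
2) -------
-------
---*>--
---*---
-------
-------
-------
3) -------
-------
---**--
---*v--
-------
-------
-------
4) -------
-------
---**--
---<*--
-------
-------
-------
5) -------
-------
---**--
----*--
---v---
-------
-------
6) -------
-------
---**--
----*--
--<*---
-------
-------
7) -------
-------
---**--
--^-*--
--**---
-------
-------
8) -------
-------
---**--
--*>*--
--**---
-------
-------
9) -------
-------
---**--
--***--
--*v---
-------
-------
10) -------
-------
---**--
--***--
--*->--
-------
-------
11) -------
-------
---**--
--***--
--*-*--
----v--
-------
12) -------
-------
---**--
--***--
--*-*--
---<*--
-------
13) -------
-------
---**--
--***--
--*^*--
---**--
-------
14) -------
-------
---**--
--***--
--**>--
---**--
-------
15) -------
-------
---**--
--**^--
--**---
---**--
-------
16) -------
-------
---**--
--*<---
--**---
---**--
-------
17) -------
-------
---**--
--*----
--*v---
---**--
-------
18) -------
-------
---**--
--*----
--*->--
---**--
-------
19) -------
-------
---**--
--*----
--*-*--
---*v--
-------
20) -------
-------
---**--
--*----
--*-*--
---*->-
-------
21) -------
-------
---**--
--*----
--*-*--
---*-*-
-----v-
22) -------
-------
---**--
--*----
--*-*--
---*-*-
----<*-
23) -------
-------
---**--
--*----
--*-*--
---*^*-
----**-
24) -------
-------
---**--
--*----
--*-*--
---**>-
----**-
25) -------
-------
---**--
--*----
--*-*^-
---**--
----**-
26) -------
-------
---**--
--*----
--*-**>
---**--
----**-
27) -------
-------
---**--
--*----
--*-***
---**-v
----**-
28) -------
-------
---**--
--*----
--*-***
---**<*
----**-
29) -------
-------
---**--
--*----
--*-*^*
---****
----**-
30) -------
-------
---**--
--*----
--*-<-*
---****
----**-
31) -------
-------
---**--
--*----
--*---*
---*v**
----**-
32) -------
-------
---**--
--*----
--*---*
---*->*
----**-
33) -------
-------
---**--
--*----
--*--^*
---*--*
----**-
34) -------
-------
---**--
--*----
--*--*>
---*--*
----**-
35) -------
-------
---**--
--*---^
--*--*-
---*--*
----**-
36) -------
-------
---**--
>-*---*
--*--*-
---*--*
----**-
37) -------
-------
---**--
*-*---*
v-*--*-
---*--*
----**-
38) -------
-------
---**--
*-*---*
*-*--*<
---*--*
----**-
39) -------
-------
---**--
*-*---^
*-*--**
---*--*
----**-

1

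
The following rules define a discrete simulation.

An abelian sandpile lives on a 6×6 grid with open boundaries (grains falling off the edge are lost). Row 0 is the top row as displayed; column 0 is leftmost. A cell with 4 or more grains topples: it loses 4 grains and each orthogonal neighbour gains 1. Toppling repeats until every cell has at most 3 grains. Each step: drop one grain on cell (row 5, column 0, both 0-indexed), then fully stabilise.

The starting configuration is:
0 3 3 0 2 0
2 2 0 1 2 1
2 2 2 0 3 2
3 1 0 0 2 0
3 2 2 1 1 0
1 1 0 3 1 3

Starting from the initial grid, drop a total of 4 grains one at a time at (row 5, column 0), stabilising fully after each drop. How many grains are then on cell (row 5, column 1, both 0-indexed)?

2

step 0: 0 3 3 0 2 0
2 2 0 1 2 1
2 2 2 0 3 2
3 1 0 0 2 0
3 2 2 1 1 0
1 1 0 3 1 3
step 1: 0 3 3 0 2 0
2 2 0 1 2 1
2 2 2 0 3 2
3 1 0 0 2 0
3 2 2 1 1 0
2 1 0 3 1 3
step 2: 0 3 3 0 2 0
2 2 0 1 2 1
2 2 2 0 3 2
3 1 0 0 2 0
3 2 2 1 1 0
3 1 0 3 1 3
step 3: 0 3 3 0 2 0
2 2 0 1 2 1
3 2 2 0 3 2
0 2 0 0 2 0
1 3 2 1 1 0
1 2 0 3 1 3
step 4: 0 3 3 0 2 0
2 2 0 1 2 1
3 2 2 0 3 2
0 2 0 0 2 0
1 3 2 1 1 0
2 2 0 3 1 3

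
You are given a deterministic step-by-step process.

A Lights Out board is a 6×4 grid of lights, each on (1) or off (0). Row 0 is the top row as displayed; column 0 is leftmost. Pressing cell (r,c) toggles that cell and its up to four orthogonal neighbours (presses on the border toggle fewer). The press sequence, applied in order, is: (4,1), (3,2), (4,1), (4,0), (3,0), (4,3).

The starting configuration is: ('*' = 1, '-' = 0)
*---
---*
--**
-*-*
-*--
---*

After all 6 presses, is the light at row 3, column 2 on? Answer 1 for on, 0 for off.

k=0  *---
---*
--**
-*-*
-*--
---*
k=1  *---
---*
--**
---*
*-*-
-*-*
k=2  *---
---*
---*
-**-
*---
-*-*
k=3  *---
---*
---*
--*-
-**-
---*
k=4  *---
---*
---*
*-*-
*-*-
*--*
k=5  *---
---*
*--*
-**-
--*-
*--*
k=6  *---
---*
*--*
-***
---*
*---

1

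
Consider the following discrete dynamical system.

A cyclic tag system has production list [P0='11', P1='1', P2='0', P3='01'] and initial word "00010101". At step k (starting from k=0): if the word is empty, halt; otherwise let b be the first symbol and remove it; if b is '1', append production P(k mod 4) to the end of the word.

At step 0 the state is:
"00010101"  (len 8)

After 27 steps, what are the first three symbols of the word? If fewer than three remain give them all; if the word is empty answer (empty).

step 0: "00010101"  (len 8)
step 1: "0010101"  (len 7)
step 2: "010101"  (len 6)
step 3: "10101"  (len 5)
step 4: "010101"  (len 6)
step 5: "10101"  (len 5)
step 6: "01011"  (len 5)
step 7: "1011"  (len 4)
step 8: "01101"  (len 5)
step 9: "1101"  (len 4)
step 10: "1011"  (len 4)
step 11: "0110"  (len 4)
step 12: "110"  (len 3)
step 13: "1011"  (len 4)
step 14: "0111"  (len 4)
step 15: "111"  (len 3)
step 16: "1101"  (len 4)
step 17: "10111"  (len 5)
step 18: "01111"  (len 5)
step 19: "1111"  (len 4)
step 20: "11101"  (len 5)
step 21: "110111"  (len 6)
step 22: "101111"  (len 6)
step 23: "011110"  (len 6)
step 24: "11110"  (len 5)
step 25: "111011"  (len 6)
step 26: "110111"  (len 6)
step 27: "101110"  (len 6)

101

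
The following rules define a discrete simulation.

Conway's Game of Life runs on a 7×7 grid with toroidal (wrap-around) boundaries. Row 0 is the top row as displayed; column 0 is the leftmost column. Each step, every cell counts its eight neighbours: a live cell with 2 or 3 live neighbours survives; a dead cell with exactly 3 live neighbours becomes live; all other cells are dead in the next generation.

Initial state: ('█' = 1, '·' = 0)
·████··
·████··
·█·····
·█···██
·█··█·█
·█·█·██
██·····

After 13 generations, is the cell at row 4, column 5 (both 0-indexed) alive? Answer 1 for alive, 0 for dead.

step 0: ·████··
·████··
·█·····
·█···██
·█··█·█
·█·█·██
██·····
step 1: ····█··
█···█··
·█·███·
·██··██
·█··█··
·█··███
·····██
step 2: ····█·█
·······
·█·█···
·█····█
·█·██··
····█·█
█·····█
step 3: █····██
·······
█·█····
·█·██··
··███··
···██·█
█·····█
step 4: █····█·
██·····
·███···
·█··█··
·······
█·█·█·█
····█··
step 5: ██····█
█·····█
···█···
·█·█···
██·█·█·
···█·█·
██·██··
step 6: ··█··█·
·█····█
█·█····
██·█···
██·█··█
···█·█·
·█·███·
step 7: ████·██
███···█
··█···█
···█···
·█·█··█
·█·█·█·
···█·██
step 8: ···█···
·······
··██··█
█··█···
█··█···
···█·█·
···█···
step 9: ·······
··██···
··██···
██·██·█
··██··█
··██···
··██···
step 10: ·······
··██···
█······
██··███
·····██
·█··█··
··██···
step 11: ·······
·······
█·████·
·█··█··
·█·····
··████·
··██···
step 12: ·······
···██··
·█████·
██··██·
·█···█·
·█··█··
··█····
step 13: ···█···
·····█·
██····█
█······
·██··██
·██····
·······

1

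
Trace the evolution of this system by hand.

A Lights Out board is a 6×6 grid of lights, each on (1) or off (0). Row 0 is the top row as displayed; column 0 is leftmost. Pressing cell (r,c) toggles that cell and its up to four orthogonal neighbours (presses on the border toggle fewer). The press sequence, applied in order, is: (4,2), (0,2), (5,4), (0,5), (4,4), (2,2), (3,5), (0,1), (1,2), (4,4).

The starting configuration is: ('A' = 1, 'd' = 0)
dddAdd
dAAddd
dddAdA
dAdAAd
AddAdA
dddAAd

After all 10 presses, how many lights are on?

17

k=0  dddAdd
dAAddd
dddAdA
dAdAAd
AddAdA
dddAAd
k=1  dddAdd
dAAddd
dddAdA
dAAAAd
AAAddA
ddAAAd
k=2  dAAddd
dAdddd
dddAdA
dAAAAd
AAAddA
ddAAAd
k=3  dAAddd
dAdddd
dddAdA
dAAAAd
AAAdAA
ddAddA
k=4  dAAdAA
dAdddA
dddAdA
dAAAAd
AAAdAA
ddAddA
k=5  dAAdAA
dAdddA
dddAdA
dAAAdd
AAAAdd
ddAdAA
k=6  dAAdAA
dAAddA
dAAddA
dAdAdd
AAAAdd
ddAdAA
k=7  dAAdAA
dAAddA
dAAddd
dAdAAA
AAAAdA
ddAdAA
k=8  AdddAA
ddAddA
dAAddd
dAdAAA
AAAAdA
ddAdAA
k=9  AdAdAA
dAdAdA
dAdddd
dAdAAA
AAAAdA
ddAdAA
k=10  AdAdAA
dAdAdA
dAdddd
dAdAdA
AAAdAd
ddAddA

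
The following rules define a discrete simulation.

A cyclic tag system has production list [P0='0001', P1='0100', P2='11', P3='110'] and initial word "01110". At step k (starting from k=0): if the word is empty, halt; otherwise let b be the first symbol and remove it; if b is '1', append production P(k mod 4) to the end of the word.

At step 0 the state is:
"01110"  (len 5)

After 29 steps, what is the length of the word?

26

step 0: "01110"  (len 5)
step 1: "1110"  (len 4)
step 2: "1100100"  (len 7)
step 3: "10010011"  (len 8)
step 4: "0010011110"  (len 10)
step 5: "010011110"  (len 9)
step 6: "10011110"  (len 8)
step 7: "001111011"  (len 9)
step 8: "01111011"  (len 8)
step 9: "1111011"  (len 7)
step 10: "1110110100"  (len 10)
step 11: "11011010011"  (len 11)
step 12: "1011010011110"  (len 13)
step 13: "0110100111100001"  (len 16)
step 14: "110100111100001"  (len 15)
step 15: "1010011110000111"  (len 16)
step 16: "010011110000111110"  (len 18)
step 17: "10011110000111110"  (len 17)
step 18: "00111100001111100100"  (len 20)
step 19: "0111100001111100100"  (len 19)
step 20: "111100001111100100"  (len 18)
step 21: "111000011111001000001"  (len 21)
step 22: "110000111110010000010100"  (len 24)
step 23: "1000011111001000001010011"  (len 25)
step 24: "000011111001000001010011110"  (len 27)
step 25: "00011111001000001010011110"  (len 26)
step 26: "0011111001000001010011110"  (len 25)
step 27: "011111001000001010011110"  (len 24)
step 28: "11111001000001010011110"  (len 23)
step 29: "11110010000010100111100001"  (len 26)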